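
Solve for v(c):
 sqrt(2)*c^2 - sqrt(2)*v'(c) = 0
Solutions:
 v(c) = C1 + c^3/3


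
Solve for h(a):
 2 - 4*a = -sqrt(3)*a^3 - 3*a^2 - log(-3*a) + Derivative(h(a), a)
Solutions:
 h(a) = C1 + sqrt(3)*a^4/4 + a^3 - 2*a^2 + a*log(-a) + a*(1 + log(3))


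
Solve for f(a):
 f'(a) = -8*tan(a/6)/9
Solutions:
 f(a) = C1 + 16*log(cos(a/6))/3


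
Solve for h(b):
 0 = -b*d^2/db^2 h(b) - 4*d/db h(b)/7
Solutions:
 h(b) = C1 + C2*b^(3/7)


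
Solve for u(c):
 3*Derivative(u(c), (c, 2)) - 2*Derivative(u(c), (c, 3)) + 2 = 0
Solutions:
 u(c) = C1 + C2*c + C3*exp(3*c/2) - c^2/3


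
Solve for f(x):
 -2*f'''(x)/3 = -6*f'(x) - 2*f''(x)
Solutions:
 f(x) = C1 + C2*exp(3*x*(1 - sqrt(5))/2) + C3*exp(3*x*(1 + sqrt(5))/2)


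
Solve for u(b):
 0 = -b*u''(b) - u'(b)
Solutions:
 u(b) = C1 + C2*log(b)


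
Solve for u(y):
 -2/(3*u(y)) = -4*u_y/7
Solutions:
 u(y) = -sqrt(C1 + 21*y)/3
 u(y) = sqrt(C1 + 21*y)/3


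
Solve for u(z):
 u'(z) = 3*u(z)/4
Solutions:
 u(z) = C1*exp(3*z/4)


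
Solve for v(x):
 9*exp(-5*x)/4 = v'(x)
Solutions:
 v(x) = C1 - 9*exp(-5*x)/20


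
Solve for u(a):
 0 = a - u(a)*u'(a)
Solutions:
 u(a) = -sqrt(C1 + a^2)
 u(a) = sqrt(C1 + a^2)


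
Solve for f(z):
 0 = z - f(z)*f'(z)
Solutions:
 f(z) = -sqrt(C1 + z^2)
 f(z) = sqrt(C1 + z^2)


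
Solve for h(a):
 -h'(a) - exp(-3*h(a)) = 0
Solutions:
 h(a) = log(C1 - 3*a)/3
 h(a) = log((-3^(1/3) - 3^(5/6)*I)*(C1 - a)^(1/3)/2)
 h(a) = log((-3^(1/3) + 3^(5/6)*I)*(C1 - a)^(1/3)/2)


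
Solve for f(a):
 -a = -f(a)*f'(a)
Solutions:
 f(a) = -sqrt(C1 + a^2)
 f(a) = sqrt(C1 + a^2)


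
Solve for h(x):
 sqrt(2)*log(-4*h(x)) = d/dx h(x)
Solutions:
 -sqrt(2)*Integral(1/(log(-_y) + 2*log(2)), (_y, h(x)))/2 = C1 - x


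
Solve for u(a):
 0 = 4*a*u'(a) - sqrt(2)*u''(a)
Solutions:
 u(a) = C1 + C2*erfi(2^(1/4)*a)


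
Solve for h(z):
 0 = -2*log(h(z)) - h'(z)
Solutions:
 li(h(z)) = C1 - 2*z


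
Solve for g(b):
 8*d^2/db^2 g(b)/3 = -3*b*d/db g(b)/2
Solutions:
 g(b) = C1 + C2*erf(3*sqrt(2)*b/8)


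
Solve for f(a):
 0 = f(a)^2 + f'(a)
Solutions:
 f(a) = 1/(C1 + a)


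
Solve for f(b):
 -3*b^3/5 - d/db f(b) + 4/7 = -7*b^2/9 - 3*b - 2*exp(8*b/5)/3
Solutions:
 f(b) = C1 - 3*b^4/20 + 7*b^3/27 + 3*b^2/2 + 4*b/7 + 5*exp(8*b/5)/12


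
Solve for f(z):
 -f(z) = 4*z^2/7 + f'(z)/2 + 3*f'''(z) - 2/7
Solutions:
 f(z) = C1*exp(-2^(1/3)*z*(-(18 + sqrt(326))^(1/3) + 2^(1/3)/(18 + sqrt(326))^(1/3))/12)*sin(2^(1/3)*sqrt(3)*z*(2^(1/3)/(18 + sqrt(326))^(1/3) + (18 + sqrt(326))^(1/3))/12) + C2*exp(-2^(1/3)*z*(-(18 + sqrt(326))^(1/3) + 2^(1/3)/(18 + sqrt(326))^(1/3))/12)*cos(2^(1/3)*sqrt(3)*z*(2^(1/3)/(18 + sqrt(326))^(1/3) + (18 + sqrt(326))^(1/3))/12) + C3*exp(2^(1/3)*z*(-(18 + sqrt(326))^(1/3) + 2^(1/3)/(18 + sqrt(326))^(1/3))/6) - 4*z^2/7 + 4*z/7


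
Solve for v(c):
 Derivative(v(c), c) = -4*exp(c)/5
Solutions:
 v(c) = C1 - 4*exp(c)/5


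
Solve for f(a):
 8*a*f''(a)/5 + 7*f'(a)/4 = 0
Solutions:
 f(a) = C1 + C2/a^(3/32)


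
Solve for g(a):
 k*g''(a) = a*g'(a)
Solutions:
 g(a) = C1 + C2*erf(sqrt(2)*a*sqrt(-1/k)/2)/sqrt(-1/k)


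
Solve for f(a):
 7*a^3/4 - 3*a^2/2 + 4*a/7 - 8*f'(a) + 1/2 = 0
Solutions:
 f(a) = C1 + 7*a^4/128 - a^3/16 + a^2/28 + a/16


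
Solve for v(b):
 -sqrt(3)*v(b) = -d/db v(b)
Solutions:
 v(b) = C1*exp(sqrt(3)*b)


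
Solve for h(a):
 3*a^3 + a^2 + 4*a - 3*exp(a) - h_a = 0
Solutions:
 h(a) = C1 + 3*a^4/4 + a^3/3 + 2*a^2 - 3*exp(a)


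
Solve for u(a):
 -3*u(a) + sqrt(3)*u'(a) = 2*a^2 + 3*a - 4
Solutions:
 u(a) = C1*exp(sqrt(3)*a) - 2*a^2/3 - a - 4*sqrt(3)*a/9 - sqrt(3)/3 + 8/9


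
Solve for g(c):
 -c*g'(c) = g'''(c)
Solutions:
 g(c) = C1 + Integral(C2*airyai(-c) + C3*airybi(-c), c)


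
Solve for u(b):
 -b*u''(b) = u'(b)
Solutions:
 u(b) = C1 + C2*log(b)


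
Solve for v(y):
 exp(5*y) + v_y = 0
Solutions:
 v(y) = C1 - exp(5*y)/5


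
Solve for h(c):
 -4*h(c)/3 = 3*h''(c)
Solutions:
 h(c) = C1*sin(2*c/3) + C2*cos(2*c/3)


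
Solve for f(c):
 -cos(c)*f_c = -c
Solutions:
 f(c) = C1 + Integral(c/cos(c), c)


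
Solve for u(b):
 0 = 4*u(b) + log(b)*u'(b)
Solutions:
 u(b) = C1*exp(-4*li(b))


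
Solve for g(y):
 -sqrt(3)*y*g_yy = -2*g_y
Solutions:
 g(y) = C1 + C2*y^(1 + 2*sqrt(3)/3)


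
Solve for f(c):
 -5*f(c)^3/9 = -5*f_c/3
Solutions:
 f(c) = -sqrt(6)*sqrt(-1/(C1 + c))/2
 f(c) = sqrt(6)*sqrt(-1/(C1 + c))/2


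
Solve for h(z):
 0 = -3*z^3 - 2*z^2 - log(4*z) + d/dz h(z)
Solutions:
 h(z) = C1 + 3*z^4/4 + 2*z^3/3 + z*log(z) - z + z*log(4)


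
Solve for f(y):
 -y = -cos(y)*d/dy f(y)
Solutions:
 f(y) = C1 + Integral(y/cos(y), y)


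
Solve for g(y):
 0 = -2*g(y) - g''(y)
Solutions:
 g(y) = C1*sin(sqrt(2)*y) + C2*cos(sqrt(2)*y)


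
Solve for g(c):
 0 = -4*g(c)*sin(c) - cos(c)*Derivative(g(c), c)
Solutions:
 g(c) = C1*cos(c)^4


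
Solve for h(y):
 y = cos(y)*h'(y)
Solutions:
 h(y) = C1 + Integral(y/cos(y), y)


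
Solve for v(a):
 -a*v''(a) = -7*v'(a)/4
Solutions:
 v(a) = C1 + C2*a^(11/4)


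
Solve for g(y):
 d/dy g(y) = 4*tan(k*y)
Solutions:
 g(y) = C1 + 4*Piecewise((-log(cos(k*y))/k, Ne(k, 0)), (0, True))


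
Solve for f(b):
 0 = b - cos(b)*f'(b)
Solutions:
 f(b) = C1 + Integral(b/cos(b), b)


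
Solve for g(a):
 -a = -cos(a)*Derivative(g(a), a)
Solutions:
 g(a) = C1 + Integral(a/cos(a), a)


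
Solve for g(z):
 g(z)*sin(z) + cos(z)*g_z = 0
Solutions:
 g(z) = C1*cos(z)


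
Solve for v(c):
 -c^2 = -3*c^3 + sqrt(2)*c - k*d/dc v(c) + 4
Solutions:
 v(c) = C1 - 3*c^4/(4*k) + c^3/(3*k) + sqrt(2)*c^2/(2*k) + 4*c/k


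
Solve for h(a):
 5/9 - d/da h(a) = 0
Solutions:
 h(a) = C1 + 5*a/9


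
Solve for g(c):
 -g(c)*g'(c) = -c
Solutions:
 g(c) = -sqrt(C1 + c^2)
 g(c) = sqrt(C1 + c^2)


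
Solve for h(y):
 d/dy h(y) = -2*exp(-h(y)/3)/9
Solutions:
 h(y) = 3*log(C1 - 2*y/27)


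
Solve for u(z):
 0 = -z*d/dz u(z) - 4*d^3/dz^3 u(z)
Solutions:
 u(z) = C1 + Integral(C2*airyai(-2^(1/3)*z/2) + C3*airybi(-2^(1/3)*z/2), z)


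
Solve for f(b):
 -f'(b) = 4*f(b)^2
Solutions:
 f(b) = 1/(C1 + 4*b)


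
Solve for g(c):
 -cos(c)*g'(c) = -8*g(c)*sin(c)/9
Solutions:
 g(c) = C1/cos(c)^(8/9)


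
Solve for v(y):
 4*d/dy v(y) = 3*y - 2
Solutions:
 v(y) = C1 + 3*y^2/8 - y/2


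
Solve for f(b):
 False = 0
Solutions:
 f(b) = C1 - 5*b*acos(-b/2)/7 + zoo*b - 5*sqrt(4 - b^2)/7


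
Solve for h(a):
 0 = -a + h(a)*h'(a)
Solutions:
 h(a) = -sqrt(C1 + a^2)
 h(a) = sqrt(C1 + a^2)


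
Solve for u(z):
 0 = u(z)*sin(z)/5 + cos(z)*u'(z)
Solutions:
 u(z) = C1*cos(z)^(1/5)


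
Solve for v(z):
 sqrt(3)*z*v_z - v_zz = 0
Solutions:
 v(z) = C1 + C2*erfi(sqrt(2)*3^(1/4)*z/2)


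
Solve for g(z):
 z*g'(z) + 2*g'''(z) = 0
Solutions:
 g(z) = C1 + Integral(C2*airyai(-2^(2/3)*z/2) + C3*airybi(-2^(2/3)*z/2), z)


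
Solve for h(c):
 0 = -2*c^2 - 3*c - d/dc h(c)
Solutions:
 h(c) = C1 - 2*c^3/3 - 3*c^2/2


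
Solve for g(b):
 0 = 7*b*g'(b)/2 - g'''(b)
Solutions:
 g(b) = C1 + Integral(C2*airyai(2^(2/3)*7^(1/3)*b/2) + C3*airybi(2^(2/3)*7^(1/3)*b/2), b)


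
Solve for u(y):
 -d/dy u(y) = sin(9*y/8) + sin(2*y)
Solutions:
 u(y) = C1 + 8*cos(9*y/8)/9 + cos(2*y)/2


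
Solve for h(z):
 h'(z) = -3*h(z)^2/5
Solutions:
 h(z) = 5/(C1 + 3*z)


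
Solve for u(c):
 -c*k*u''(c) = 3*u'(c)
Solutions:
 u(c) = C1 + c^(((re(k) - 3)*re(k) + im(k)^2)/(re(k)^2 + im(k)^2))*(C2*sin(3*log(c)*Abs(im(k))/(re(k)^2 + im(k)^2)) + C3*cos(3*log(c)*im(k)/(re(k)^2 + im(k)^2)))


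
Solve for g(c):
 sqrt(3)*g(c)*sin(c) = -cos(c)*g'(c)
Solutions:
 g(c) = C1*cos(c)^(sqrt(3))


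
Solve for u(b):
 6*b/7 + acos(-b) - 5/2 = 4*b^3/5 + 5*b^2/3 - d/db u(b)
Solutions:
 u(b) = C1 + b^4/5 + 5*b^3/9 - 3*b^2/7 - b*acos(-b) + 5*b/2 - sqrt(1 - b^2)


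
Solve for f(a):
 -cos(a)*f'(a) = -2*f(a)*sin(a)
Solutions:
 f(a) = C1/cos(a)^2


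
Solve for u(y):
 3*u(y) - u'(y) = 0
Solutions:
 u(y) = C1*exp(3*y)


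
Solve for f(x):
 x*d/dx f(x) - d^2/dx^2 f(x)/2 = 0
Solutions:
 f(x) = C1 + C2*erfi(x)


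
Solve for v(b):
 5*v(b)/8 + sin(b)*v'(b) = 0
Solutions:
 v(b) = C1*(cos(b) + 1)^(5/16)/(cos(b) - 1)^(5/16)


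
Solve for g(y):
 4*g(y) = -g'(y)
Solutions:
 g(y) = C1*exp(-4*y)


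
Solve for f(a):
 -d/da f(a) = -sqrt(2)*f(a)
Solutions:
 f(a) = C1*exp(sqrt(2)*a)


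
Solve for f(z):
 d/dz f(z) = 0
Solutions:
 f(z) = C1


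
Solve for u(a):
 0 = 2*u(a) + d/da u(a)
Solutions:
 u(a) = C1*exp(-2*a)


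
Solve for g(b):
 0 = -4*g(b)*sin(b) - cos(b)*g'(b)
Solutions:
 g(b) = C1*cos(b)^4


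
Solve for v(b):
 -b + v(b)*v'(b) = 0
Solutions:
 v(b) = -sqrt(C1 + b^2)
 v(b) = sqrt(C1 + b^2)


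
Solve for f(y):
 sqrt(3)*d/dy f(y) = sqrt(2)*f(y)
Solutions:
 f(y) = C1*exp(sqrt(6)*y/3)


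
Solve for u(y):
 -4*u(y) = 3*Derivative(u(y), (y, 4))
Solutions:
 u(y) = (C1*sin(3^(3/4)*y/3) + C2*cos(3^(3/4)*y/3))*exp(-3^(3/4)*y/3) + (C3*sin(3^(3/4)*y/3) + C4*cos(3^(3/4)*y/3))*exp(3^(3/4)*y/3)


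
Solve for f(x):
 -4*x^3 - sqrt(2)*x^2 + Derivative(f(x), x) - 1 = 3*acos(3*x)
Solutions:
 f(x) = C1 + x^4 + sqrt(2)*x^3/3 + 3*x*acos(3*x) + x - sqrt(1 - 9*x^2)


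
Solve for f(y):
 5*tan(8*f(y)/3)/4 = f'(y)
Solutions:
 f(y) = -3*asin(C1*exp(10*y/3))/8 + 3*pi/8
 f(y) = 3*asin(C1*exp(10*y/3))/8


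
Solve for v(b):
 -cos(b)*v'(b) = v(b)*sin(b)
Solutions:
 v(b) = C1*cos(b)


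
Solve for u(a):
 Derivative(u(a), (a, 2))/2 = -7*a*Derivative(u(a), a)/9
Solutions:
 u(a) = C1 + C2*erf(sqrt(7)*a/3)


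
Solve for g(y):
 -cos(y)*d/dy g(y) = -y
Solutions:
 g(y) = C1 + Integral(y/cos(y), y)


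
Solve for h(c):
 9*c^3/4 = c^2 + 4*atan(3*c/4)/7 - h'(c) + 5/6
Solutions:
 h(c) = C1 - 9*c^4/16 + c^3/3 + 4*c*atan(3*c/4)/7 + 5*c/6 - 8*log(9*c^2 + 16)/21


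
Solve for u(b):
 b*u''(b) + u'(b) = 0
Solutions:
 u(b) = C1 + C2*log(b)


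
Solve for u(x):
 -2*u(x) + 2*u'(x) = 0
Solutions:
 u(x) = C1*exp(x)


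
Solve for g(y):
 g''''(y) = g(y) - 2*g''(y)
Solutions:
 g(y) = C1*exp(-y*sqrt(-1 + sqrt(2))) + C2*exp(y*sqrt(-1 + sqrt(2))) + C3*sin(y*sqrt(1 + sqrt(2))) + C4*cos(y*sqrt(1 + sqrt(2)))


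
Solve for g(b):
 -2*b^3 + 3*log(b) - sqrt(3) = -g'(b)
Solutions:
 g(b) = C1 + b^4/2 - 3*b*log(b) + sqrt(3)*b + 3*b


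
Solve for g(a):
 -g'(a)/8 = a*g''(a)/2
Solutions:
 g(a) = C1 + C2*a^(3/4)


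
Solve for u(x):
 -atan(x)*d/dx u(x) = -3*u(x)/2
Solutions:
 u(x) = C1*exp(3*Integral(1/atan(x), x)/2)


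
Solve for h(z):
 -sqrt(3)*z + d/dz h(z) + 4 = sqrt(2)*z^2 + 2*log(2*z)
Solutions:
 h(z) = C1 + sqrt(2)*z^3/3 + sqrt(3)*z^2/2 + 2*z*log(z) - 6*z + z*log(4)


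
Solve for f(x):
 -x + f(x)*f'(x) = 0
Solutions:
 f(x) = -sqrt(C1 + x^2)
 f(x) = sqrt(C1 + x^2)


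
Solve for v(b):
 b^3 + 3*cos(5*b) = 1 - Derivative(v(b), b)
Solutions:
 v(b) = C1 - b^4/4 + b - 3*sin(5*b)/5


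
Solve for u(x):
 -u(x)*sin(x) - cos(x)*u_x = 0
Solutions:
 u(x) = C1*cos(x)


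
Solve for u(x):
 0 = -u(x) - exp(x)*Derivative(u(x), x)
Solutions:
 u(x) = C1*exp(exp(-x))


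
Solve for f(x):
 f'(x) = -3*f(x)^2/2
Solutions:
 f(x) = 2/(C1 + 3*x)


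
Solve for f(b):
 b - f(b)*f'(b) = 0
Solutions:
 f(b) = -sqrt(C1 + b^2)
 f(b) = sqrt(C1 + b^2)


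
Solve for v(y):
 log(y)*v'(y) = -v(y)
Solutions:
 v(y) = C1*exp(-li(y))


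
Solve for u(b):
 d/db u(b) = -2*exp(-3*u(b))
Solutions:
 u(b) = log(C1 - 6*b)/3
 u(b) = log((-3^(1/3) - 3^(5/6)*I)*(C1 - 2*b)^(1/3)/2)
 u(b) = log((-3^(1/3) + 3^(5/6)*I)*(C1 - 2*b)^(1/3)/2)


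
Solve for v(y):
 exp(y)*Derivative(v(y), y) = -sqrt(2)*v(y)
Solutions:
 v(y) = C1*exp(sqrt(2)*exp(-y))


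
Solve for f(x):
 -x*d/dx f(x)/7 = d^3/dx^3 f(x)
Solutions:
 f(x) = C1 + Integral(C2*airyai(-7^(2/3)*x/7) + C3*airybi(-7^(2/3)*x/7), x)


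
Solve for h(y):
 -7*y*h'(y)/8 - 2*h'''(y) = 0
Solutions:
 h(y) = C1 + Integral(C2*airyai(-2^(2/3)*7^(1/3)*y/4) + C3*airybi(-2^(2/3)*7^(1/3)*y/4), y)


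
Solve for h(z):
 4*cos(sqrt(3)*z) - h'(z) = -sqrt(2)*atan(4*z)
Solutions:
 h(z) = C1 + sqrt(2)*(z*atan(4*z) - log(16*z^2 + 1)/8) + 4*sqrt(3)*sin(sqrt(3)*z)/3


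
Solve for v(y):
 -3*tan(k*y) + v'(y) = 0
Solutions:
 v(y) = C1 + 3*Piecewise((-log(cos(k*y))/k, Ne(k, 0)), (0, True))


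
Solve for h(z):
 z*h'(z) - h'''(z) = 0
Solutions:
 h(z) = C1 + Integral(C2*airyai(z) + C3*airybi(z), z)


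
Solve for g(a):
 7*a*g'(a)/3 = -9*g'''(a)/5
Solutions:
 g(a) = C1 + Integral(C2*airyai(-35^(1/3)*a/3) + C3*airybi(-35^(1/3)*a/3), a)


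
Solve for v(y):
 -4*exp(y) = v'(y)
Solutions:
 v(y) = C1 - 4*exp(y)


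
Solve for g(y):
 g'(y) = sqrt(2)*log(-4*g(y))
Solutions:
 -sqrt(2)*Integral(1/(log(-_y) + 2*log(2)), (_y, g(y)))/2 = C1 - y


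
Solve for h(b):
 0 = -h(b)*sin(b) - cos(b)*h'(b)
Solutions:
 h(b) = C1*cos(b)


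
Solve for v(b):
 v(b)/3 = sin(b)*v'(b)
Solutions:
 v(b) = C1*(cos(b) - 1)^(1/6)/(cos(b) + 1)^(1/6)


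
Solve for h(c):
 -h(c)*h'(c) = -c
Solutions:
 h(c) = -sqrt(C1 + c^2)
 h(c) = sqrt(C1 + c^2)


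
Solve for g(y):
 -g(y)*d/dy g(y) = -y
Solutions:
 g(y) = -sqrt(C1 + y^2)
 g(y) = sqrt(C1 + y^2)


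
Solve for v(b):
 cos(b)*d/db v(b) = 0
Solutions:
 v(b) = C1


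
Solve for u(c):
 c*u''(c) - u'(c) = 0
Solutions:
 u(c) = C1 + C2*c^2


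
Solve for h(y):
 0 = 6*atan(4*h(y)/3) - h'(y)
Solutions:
 Integral(1/atan(4*_y/3), (_y, h(y))) = C1 + 6*y


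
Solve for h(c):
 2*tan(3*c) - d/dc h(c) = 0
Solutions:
 h(c) = C1 - 2*log(cos(3*c))/3


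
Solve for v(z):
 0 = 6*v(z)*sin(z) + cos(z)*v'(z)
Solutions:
 v(z) = C1*cos(z)^6


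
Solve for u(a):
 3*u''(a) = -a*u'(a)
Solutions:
 u(a) = C1 + C2*erf(sqrt(6)*a/6)


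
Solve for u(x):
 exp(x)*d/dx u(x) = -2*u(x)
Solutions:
 u(x) = C1*exp(2*exp(-x))


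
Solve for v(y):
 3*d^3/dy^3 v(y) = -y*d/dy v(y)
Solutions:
 v(y) = C1 + Integral(C2*airyai(-3^(2/3)*y/3) + C3*airybi(-3^(2/3)*y/3), y)


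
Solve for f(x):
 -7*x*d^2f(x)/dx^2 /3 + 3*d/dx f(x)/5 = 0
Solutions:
 f(x) = C1 + C2*x^(44/35)


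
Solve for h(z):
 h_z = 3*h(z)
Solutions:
 h(z) = C1*exp(3*z)


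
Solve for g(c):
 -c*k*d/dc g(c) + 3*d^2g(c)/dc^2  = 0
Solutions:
 g(c) = Piecewise((-sqrt(6)*sqrt(pi)*C1*erf(sqrt(6)*c*sqrt(-k)/6)/(2*sqrt(-k)) - C2, (k > 0) | (k < 0)), (-C1*c - C2, True))


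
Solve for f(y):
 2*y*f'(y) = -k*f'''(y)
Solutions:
 f(y) = C1 + Integral(C2*airyai(2^(1/3)*y*(-1/k)^(1/3)) + C3*airybi(2^(1/3)*y*(-1/k)^(1/3)), y)


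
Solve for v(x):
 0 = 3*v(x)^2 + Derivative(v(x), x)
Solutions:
 v(x) = 1/(C1 + 3*x)


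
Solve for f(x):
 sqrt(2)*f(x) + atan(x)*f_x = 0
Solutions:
 f(x) = C1*exp(-sqrt(2)*Integral(1/atan(x), x))


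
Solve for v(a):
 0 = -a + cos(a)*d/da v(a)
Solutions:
 v(a) = C1 + Integral(a/cos(a), a)


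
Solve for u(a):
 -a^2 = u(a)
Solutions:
 u(a) = -a^2


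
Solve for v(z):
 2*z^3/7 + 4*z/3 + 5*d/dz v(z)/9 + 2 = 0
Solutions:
 v(z) = C1 - 9*z^4/70 - 6*z^2/5 - 18*z/5


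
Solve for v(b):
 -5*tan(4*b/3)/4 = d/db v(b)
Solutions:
 v(b) = C1 + 15*log(cos(4*b/3))/16


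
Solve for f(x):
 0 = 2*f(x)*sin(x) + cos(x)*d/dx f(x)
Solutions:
 f(x) = C1*cos(x)^2


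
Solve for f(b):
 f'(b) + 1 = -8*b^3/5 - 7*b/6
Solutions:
 f(b) = C1 - 2*b^4/5 - 7*b^2/12 - b


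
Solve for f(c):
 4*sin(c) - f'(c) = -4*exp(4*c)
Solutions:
 f(c) = C1 + exp(4*c) - 4*cos(c)


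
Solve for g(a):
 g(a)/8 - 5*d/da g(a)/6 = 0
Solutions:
 g(a) = C1*exp(3*a/20)


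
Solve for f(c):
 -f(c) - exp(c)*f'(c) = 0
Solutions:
 f(c) = C1*exp(exp(-c))


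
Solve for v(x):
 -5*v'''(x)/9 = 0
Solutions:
 v(x) = C1 + C2*x + C3*x^2


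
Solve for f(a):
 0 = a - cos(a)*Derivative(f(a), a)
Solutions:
 f(a) = C1 + Integral(a/cos(a), a)


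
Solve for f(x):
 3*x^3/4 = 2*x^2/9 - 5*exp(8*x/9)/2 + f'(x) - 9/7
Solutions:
 f(x) = C1 + 3*x^4/16 - 2*x^3/27 + 9*x/7 + 45*exp(8*x/9)/16


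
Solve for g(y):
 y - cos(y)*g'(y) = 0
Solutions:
 g(y) = C1 + Integral(y/cos(y), y)


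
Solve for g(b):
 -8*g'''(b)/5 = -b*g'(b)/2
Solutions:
 g(b) = C1 + Integral(C2*airyai(2^(2/3)*5^(1/3)*b/4) + C3*airybi(2^(2/3)*5^(1/3)*b/4), b)


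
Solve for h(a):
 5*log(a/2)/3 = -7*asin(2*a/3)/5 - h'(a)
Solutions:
 h(a) = C1 - 5*a*log(a)/3 - 7*a*asin(2*a/3)/5 + 5*a*log(2)/3 + 5*a/3 - 7*sqrt(9 - 4*a^2)/10


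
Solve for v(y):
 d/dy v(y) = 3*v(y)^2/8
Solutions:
 v(y) = -8/(C1 + 3*y)


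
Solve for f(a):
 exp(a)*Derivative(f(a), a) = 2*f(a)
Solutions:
 f(a) = C1*exp(-2*exp(-a))


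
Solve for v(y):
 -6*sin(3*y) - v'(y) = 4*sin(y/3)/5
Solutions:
 v(y) = C1 + 12*cos(y/3)/5 + 2*cos(3*y)


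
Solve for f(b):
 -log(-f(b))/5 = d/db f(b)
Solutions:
 -li(-f(b)) = C1 - b/5


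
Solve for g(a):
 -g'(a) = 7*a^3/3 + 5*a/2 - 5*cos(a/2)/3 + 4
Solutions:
 g(a) = C1 - 7*a^4/12 - 5*a^2/4 - 4*a + 10*sin(a/2)/3


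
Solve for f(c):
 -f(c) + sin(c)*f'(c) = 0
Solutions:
 f(c) = C1*sqrt(cos(c) - 1)/sqrt(cos(c) + 1)


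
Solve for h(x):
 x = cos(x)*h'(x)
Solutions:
 h(x) = C1 + Integral(x/cos(x), x)


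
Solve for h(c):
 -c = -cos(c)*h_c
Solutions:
 h(c) = C1 + Integral(c/cos(c), c)


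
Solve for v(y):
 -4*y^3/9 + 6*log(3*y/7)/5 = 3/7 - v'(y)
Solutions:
 v(y) = C1 + y^4/9 - 6*y*log(y)/5 - 6*y*log(3)/5 + 57*y/35 + 6*y*log(7)/5


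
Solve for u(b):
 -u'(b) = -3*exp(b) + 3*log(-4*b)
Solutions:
 u(b) = C1 - 3*b*log(-b) + 3*b*(1 - 2*log(2)) + 3*exp(b)


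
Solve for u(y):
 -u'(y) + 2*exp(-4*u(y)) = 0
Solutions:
 u(y) = log(-I*(C1 + 8*y)^(1/4))
 u(y) = log(I*(C1 + 8*y)^(1/4))
 u(y) = log(-(C1 + 8*y)^(1/4))
 u(y) = log(C1 + 8*y)/4


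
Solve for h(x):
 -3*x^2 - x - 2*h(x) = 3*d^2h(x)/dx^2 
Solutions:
 h(x) = C1*sin(sqrt(6)*x/3) + C2*cos(sqrt(6)*x/3) - 3*x^2/2 - x/2 + 9/2


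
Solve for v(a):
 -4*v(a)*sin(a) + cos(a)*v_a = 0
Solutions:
 v(a) = C1/cos(a)^4


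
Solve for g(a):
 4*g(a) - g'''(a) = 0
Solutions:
 g(a) = C3*exp(2^(2/3)*a) + (C1*sin(2^(2/3)*sqrt(3)*a/2) + C2*cos(2^(2/3)*sqrt(3)*a/2))*exp(-2^(2/3)*a/2)


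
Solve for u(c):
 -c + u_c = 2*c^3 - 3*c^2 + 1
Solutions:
 u(c) = C1 + c^4/2 - c^3 + c^2/2 + c


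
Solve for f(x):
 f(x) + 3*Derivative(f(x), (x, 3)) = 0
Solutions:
 f(x) = C3*exp(-3^(2/3)*x/3) + (C1*sin(3^(1/6)*x/2) + C2*cos(3^(1/6)*x/2))*exp(3^(2/3)*x/6)


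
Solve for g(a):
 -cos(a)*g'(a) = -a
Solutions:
 g(a) = C1 + Integral(a/cos(a), a)


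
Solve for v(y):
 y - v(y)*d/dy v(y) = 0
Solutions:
 v(y) = -sqrt(C1 + y^2)
 v(y) = sqrt(C1 + y^2)


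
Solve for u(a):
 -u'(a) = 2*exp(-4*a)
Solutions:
 u(a) = C1 + exp(-4*a)/2


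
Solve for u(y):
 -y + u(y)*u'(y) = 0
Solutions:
 u(y) = -sqrt(C1 + y^2)
 u(y) = sqrt(C1 + y^2)


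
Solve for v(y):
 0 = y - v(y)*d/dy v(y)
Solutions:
 v(y) = -sqrt(C1 + y^2)
 v(y) = sqrt(C1 + y^2)


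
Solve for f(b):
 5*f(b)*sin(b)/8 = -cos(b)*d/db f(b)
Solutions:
 f(b) = C1*cos(b)^(5/8)


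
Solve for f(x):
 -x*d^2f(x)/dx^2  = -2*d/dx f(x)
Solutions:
 f(x) = C1 + C2*x^3


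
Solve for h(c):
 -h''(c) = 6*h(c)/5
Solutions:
 h(c) = C1*sin(sqrt(30)*c/5) + C2*cos(sqrt(30)*c/5)


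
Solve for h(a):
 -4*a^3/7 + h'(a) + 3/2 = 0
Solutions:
 h(a) = C1 + a^4/7 - 3*a/2


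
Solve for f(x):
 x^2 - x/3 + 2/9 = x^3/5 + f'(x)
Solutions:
 f(x) = C1 - x^4/20 + x^3/3 - x^2/6 + 2*x/9


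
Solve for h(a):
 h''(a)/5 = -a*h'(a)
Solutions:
 h(a) = C1 + C2*erf(sqrt(10)*a/2)


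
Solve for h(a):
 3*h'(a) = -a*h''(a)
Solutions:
 h(a) = C1 + C2/a^2


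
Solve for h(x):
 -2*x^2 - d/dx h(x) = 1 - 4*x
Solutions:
 h(x) = C1 - 2*x^3/3 + 2*x^2 - x


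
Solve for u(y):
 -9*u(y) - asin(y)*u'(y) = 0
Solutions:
 u(y) = C1*exp(-9*Integral(1/asin(y), y))


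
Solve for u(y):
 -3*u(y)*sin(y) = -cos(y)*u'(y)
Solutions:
 u(y) = C1/cos(y)^3


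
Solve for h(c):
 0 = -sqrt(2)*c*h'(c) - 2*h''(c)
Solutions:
 h(c) = C1 + C2*erf(2^(1/4)*c/2)


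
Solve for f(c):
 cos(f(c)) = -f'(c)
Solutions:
 f(c) = pi - asin((C1 + exp(2*c))/(C1 - exp(2*c)))
 f(c) = asin((C1 + exp(2*c))/(C1 - exp(2*c)))


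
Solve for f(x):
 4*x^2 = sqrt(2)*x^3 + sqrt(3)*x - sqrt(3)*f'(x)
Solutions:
 f(x) = C1 + sqrt(6)*x^4/12 - 4*sqrt(3)*x^3/9 + x^2/2


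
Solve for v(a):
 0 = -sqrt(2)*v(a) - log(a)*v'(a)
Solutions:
 v(a) = C1*exp(-sqrt(2)*li(a))


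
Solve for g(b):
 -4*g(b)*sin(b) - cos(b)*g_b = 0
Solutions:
 g(b) = C1*cos(b)^4


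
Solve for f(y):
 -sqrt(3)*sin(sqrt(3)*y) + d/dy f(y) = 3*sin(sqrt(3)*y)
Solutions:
 f(y) = C1 - sqrt(3)*cos(sqrt(3)*y) - cos(sqrt(3)*y)


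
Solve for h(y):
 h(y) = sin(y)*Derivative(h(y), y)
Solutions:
 h(y) = C1*sqrt(cos(y) - 1)/sqrt(cos(y) + 1)


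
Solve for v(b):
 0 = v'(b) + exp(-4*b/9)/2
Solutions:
 v(b) = C1 + 9*exp(-4*b/9)/8


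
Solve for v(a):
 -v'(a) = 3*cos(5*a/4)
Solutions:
 v(a) = C1 - 12*sin(5*a/4)/5


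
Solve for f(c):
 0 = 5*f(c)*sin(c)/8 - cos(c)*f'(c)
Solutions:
 f(c) = C1/cos(c)^(5/8)


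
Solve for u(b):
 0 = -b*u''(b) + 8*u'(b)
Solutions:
 u(b) = C1 + C2*b^9


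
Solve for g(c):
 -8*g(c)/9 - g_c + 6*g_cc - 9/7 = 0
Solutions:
 g(c) = C1*exp(c*(3 - sqrt(201))/36) + C2*exp(c*(3 + sqrt(201))/36) - 81/56


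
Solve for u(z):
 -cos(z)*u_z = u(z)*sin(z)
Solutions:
 u(z) = C1*cos(z)


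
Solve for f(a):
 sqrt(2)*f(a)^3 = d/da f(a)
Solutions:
 f(a) = -sqrt(2)*sqrt(-1/(C1 + sqrt(2)*a))/2
 f(a) = sqrt(2)*sqrt(-1/(C1 + sqrt(2)*a))/2


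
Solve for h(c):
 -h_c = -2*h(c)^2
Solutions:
 h(c) = -1/(C1 + 2*c)


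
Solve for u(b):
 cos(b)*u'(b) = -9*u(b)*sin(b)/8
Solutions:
 u(b) = C1*cos(b)^(9/8)


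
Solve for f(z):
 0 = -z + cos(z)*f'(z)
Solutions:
 f(z) = C1 + Integral(z/cos(z), z)


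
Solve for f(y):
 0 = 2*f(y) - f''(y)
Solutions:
 f(y) = C1*exp(-sqrt(2)*y) + C2*exp(sqrt(2)*y)


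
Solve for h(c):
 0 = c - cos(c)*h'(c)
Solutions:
 h(c) = C1 + Integral(c/cos(c), c)


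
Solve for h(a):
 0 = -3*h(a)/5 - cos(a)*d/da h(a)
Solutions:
 h(a) = C1*(sin(a) - 1)^(3/10)/(sin(a) + 1)^(3/10)


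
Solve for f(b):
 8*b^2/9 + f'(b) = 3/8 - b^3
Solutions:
 f(b) = C1 - b^4/4 - 8*b^3/27 + 3*b/8


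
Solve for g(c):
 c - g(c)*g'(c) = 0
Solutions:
 g(c) = -sqrt(C1 + c^2)
 g(c) = sqrt(C1 + c^2)


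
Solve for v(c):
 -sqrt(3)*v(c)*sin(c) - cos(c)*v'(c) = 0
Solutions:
 v(c) = C1*cos(c)^(sqrt(3))


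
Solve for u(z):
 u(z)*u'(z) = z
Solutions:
 u(z) = -sqrt(C1 + z^2)
 u(z) = sqrt(C1 + z^2)


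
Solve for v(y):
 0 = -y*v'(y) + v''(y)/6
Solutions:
 v(y) = C1 + C2*erfi(sqrt(3)*y)


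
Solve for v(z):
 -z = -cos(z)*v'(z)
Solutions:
 v(z) = C1 + Integral(z/cos(z), z)


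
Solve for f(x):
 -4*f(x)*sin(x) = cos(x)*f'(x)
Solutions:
 f(x) = C1*cos(x)^4


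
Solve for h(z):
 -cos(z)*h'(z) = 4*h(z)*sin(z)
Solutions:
 h(z) = C1*cos(z)^4


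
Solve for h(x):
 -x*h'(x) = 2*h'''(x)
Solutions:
 h(x) = C1 + Integral(C2*airyai(-2^(2/3)*x/2) + C3*airybi(-2^(2/3)*x/2), x)


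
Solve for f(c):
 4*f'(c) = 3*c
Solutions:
 f(c) = C1 + 3*c^2/8


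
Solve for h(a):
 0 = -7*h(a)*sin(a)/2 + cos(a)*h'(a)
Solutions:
 h(a) = C1/cos(a)^(7/2)


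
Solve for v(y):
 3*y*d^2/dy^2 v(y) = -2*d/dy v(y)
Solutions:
 v(y) = C1 + C2*y^(1/3)


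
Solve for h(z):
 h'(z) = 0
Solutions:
 h(z) = C1


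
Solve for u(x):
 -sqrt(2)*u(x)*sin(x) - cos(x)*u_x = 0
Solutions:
 u(x) = C1*cos(x)^(sqrt(2))


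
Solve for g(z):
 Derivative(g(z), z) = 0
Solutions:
 g(z) = C1


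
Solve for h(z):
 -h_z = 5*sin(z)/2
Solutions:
 h(z) = C1 + 5*cos(z)/2


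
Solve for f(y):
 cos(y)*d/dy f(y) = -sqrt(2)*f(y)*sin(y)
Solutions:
 f(y) = C1*cos(y)^(sqrt(2))


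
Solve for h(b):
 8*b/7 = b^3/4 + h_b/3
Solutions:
 h(b) = C1 - 3*b^4/16 + 12*b^2/7


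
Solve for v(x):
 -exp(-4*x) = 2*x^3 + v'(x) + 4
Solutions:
 v(x) = C1 - x^4/2 - 4*x + exp(-4*x)/4


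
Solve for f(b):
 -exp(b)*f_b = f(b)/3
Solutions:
 f(b) = C1*exp(exp(-b)/3)


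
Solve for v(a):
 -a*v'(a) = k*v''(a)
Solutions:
 v(a) = C1 + C2*sqrt(k)*erf(sqrt(2)*a*sqrt(1/k)/2)


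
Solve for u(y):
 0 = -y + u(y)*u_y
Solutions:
 u(y) = -sqrt(C1 + y^2)
 u(y) = sqrt(C1 + y^2)


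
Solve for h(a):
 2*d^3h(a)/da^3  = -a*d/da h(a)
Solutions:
 h(a) = C1 + Integral(C2*airyai(-2^(2/3)*a/2) + C3*airybi(-2^(2/3)*a/2), a)


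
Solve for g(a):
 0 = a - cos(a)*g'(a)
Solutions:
 g(a) = C1 + Integral(a/cos(a), a)


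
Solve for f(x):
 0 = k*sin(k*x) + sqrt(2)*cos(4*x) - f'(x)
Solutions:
 f(x) = C1 + sqrt(2)*sin(4*x)/4 - cos(k*x)


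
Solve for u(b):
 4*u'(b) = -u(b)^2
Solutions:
 u(b) = 4/(C1 + b)


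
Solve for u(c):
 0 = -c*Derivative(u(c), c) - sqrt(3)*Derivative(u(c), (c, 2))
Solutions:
 u(c) = C1 + C2*erf(sqrt(2)*3^(3/4)*c/6)


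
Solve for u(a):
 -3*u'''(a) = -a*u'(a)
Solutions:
 u(a) = C1 + Integral(C2*airyai(3^(2/3)*a/3) + C3*airybi(3^(2/3)*a/3), a)


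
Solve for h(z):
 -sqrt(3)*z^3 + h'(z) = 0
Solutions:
 h(z) = C1 + sqrt(3)*z^4/4


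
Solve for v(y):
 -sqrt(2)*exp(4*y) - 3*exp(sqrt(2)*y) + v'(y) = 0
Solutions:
 v(y) = C1 + sqrt(2)*exp(4*y)/4 + 3*sqrt(2)*exp(sqrt(2)*y)/2


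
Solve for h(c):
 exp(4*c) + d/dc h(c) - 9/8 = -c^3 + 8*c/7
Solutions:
 h(c) = C1 - c^4/4 + 4*c^2/7 + 9*c/8 - exp(4*c)/4


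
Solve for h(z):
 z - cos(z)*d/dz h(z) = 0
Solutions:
 h(z) = C1 + Integral(z/cos(z), z)


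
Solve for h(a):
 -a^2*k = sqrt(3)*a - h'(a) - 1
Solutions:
 h(a) = C1 + a^3*k/3 + sqrt(3)*a^2/2 - a


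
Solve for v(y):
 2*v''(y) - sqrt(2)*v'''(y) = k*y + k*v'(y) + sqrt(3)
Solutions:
 v(y) = C1 + C2*exp(sqrt(2)*y*(1 - sqrt(-sqrt(2)*k + 1))/2) + C3*exp(sqrt(2)*y*(sqrt(-sqrt(2)*k + 1) + 1)/2) - y^2/2 - 2*y/k - sqrt(3)*y/k


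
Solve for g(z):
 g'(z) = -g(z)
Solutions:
 g(z) = C1*exp(-z)


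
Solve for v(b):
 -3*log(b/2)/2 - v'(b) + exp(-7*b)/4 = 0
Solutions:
 v(b) = C1 - 3*b*log(b)/2 + 3*b*(log(2) + 1)/2 - exp(-7*b)/28


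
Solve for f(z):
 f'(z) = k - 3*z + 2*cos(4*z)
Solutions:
 f(z) = C1 + k*z - 3*z^2/2 + sin(4*z)/2


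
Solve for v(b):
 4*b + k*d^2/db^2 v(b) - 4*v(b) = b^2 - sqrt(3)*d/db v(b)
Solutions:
 v(b) = C1*exp(b*(sqrt(16*k + 3) - sqrt(3))/(2*k)) + C2*exp(-b*(sqrt(16*k + 3) + sqrt(3))/(2*k)) - b^2/4 - sqrt(3)*b/8 + b - k/8 - 3/32 + sqrt(3)/4


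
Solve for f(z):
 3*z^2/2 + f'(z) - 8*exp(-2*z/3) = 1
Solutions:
 f(z) = C1 - z^3/2 + z - 12*exp(-2*z/3)


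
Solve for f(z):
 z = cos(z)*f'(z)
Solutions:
 f(z) = C1 + Integral(z/cos(z), z)


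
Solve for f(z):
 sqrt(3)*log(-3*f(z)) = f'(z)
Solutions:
 -sqrt(3)*Integral(1/(log(-_y) + log(3)), (_y, f(z)))/3 = C1 - z


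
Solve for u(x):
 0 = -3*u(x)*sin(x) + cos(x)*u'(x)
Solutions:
 u(x) = C1/cos(x)^3


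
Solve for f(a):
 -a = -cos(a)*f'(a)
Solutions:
 f(a) = C1 + Integral(a/cos(a), a)


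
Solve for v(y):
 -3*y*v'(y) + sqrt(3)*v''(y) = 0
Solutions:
 v(y) = C1 + C2*erfi(sqrt(2)*3^(1/4)*y/2)


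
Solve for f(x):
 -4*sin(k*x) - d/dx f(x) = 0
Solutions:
 f(x) = C1 + 4*cos(k*x)/k


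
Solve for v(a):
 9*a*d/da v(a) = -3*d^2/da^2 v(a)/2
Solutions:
 v(a) = C1 + C2*erf(sqrt(3)*a)


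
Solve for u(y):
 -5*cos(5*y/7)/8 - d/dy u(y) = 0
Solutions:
 u(y) = C1 - 7*sin(5*y/7)/8


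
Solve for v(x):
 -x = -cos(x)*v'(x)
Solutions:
 v(x) = C1 + Integral(x/cos(x), x)


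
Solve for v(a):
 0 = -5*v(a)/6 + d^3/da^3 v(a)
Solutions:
 v(a) = C3*exp(5^(1/3)*6^(2/3)*a/6) + (C1*sin(2^(2/3)*3^(1/6)*5^(1/3)*a/4) + C2*cos(2^(2/3)*3^(1/6)*5^(1/3)*a/4))*exp(-5^(1/3)*6^(2/3)*a/12)


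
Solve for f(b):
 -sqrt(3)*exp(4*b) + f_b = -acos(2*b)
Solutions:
 f(b) = C1 - b*acos(2*b) + sqrt(1 - 4*b^2)/2 + sqrt(3)*exp(4*b)/4


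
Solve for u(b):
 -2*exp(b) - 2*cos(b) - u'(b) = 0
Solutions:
 u(b) = C1 - 2*exp(b) - 2*sin(b)


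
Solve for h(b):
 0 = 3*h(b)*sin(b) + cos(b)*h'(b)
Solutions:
 h(b) = C1*cos(b)^3


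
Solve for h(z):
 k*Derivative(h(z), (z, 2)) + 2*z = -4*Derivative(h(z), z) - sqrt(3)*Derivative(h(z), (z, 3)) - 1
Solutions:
 h(z) = C1 + C2*exp(sqrt(3)*z*(-k + sqrt(k^2 - 16*sqrt(3)))/6) + C3*exp(-sqrt(3)*z*(k + sqrt(k^2 - 16*sqrt(3)))/6) + k*z/8 - z^2/4 - z/4


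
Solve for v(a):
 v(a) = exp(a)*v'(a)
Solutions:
 v(a) = C1*exp(-exp(-a))


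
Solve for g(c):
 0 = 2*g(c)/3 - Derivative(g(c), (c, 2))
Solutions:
 g(c) = C1*exp(-sqrt(6)*c/3) + C2*exp(sqrt(6)*c/3)


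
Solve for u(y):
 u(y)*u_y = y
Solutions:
 u(y) = -sqrt(C1 + y^2)
 u(y) = sqrt(C1 + y^2)


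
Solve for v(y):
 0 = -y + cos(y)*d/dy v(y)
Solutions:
 v(y) = C1 + Integral(y/cos(y), y)


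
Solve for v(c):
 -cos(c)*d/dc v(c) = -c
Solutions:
 v(c) = C1 + Integral(c/cos(c), c)


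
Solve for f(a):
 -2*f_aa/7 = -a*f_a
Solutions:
 f(a) = C1 + C2*erfi(sqrt(7)*a/2)


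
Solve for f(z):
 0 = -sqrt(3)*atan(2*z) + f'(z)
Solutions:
 f(z) = C1 + sqrt(3)*(z*atan(2*z) - log(4*z^2 + 1)/4)


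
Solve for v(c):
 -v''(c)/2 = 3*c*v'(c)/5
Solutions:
 v(c) = C1 + C2*erf(sqrt(15)*c/5)


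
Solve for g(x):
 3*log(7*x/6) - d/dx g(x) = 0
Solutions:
 g(x) = C1 + 3*x*log(x) - 3*x + x*log(343/216)


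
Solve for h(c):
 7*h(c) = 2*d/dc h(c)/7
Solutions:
 h(c) = C1*exp(49*c/2)


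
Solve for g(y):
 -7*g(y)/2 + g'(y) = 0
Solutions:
 g(y) = C1*exp(7*y/2)


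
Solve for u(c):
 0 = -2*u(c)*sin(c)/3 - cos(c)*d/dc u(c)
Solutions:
 u(c) = C1*cos(c)^(2/3)


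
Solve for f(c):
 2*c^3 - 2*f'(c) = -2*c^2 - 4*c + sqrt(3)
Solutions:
 f(c) = C1 + c^4/4 + c^3/3 + c^2 - sqrt(3)*c/2


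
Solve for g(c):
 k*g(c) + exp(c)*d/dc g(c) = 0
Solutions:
 g(c) = C1*exp(k*exp(-c))


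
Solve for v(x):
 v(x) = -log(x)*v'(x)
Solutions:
 v(x) = C1*exp(-li(x))


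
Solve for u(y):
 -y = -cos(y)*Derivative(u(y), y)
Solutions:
 u(y) = C1 + Integral(y/cos(y), y)


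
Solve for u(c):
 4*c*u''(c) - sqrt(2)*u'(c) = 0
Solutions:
 u(c) = C1 + C2*c^(sqrt(2)/4 + 1)


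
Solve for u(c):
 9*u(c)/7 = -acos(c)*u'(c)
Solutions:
 u(c) = C1*exp(-9*Integral(1/acos(c), c)/7)


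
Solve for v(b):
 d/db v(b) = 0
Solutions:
 v(b) = C1


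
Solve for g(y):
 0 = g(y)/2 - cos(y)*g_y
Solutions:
 g(y) = C1*(sin(y) + 1)^(1/4)/(sin(y) - 1)^(1/4)


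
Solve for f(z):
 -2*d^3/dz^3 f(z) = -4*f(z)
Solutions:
 f(z) = C3*exp(2^(1/3)*z) + (C1*sin(2^(1/3)*sqrt(3)*z/2) + C2*cos(2^(1/3)*sqrt(3)*z/2))*exp(-2^(1/3)*z/2)


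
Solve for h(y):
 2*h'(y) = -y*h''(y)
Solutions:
 h(y) = C1 + C2/y


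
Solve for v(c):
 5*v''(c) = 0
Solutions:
 v(c) = C1 + C2*c


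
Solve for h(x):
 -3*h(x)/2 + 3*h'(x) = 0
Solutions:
 h(x) = C1*exp(x/2)


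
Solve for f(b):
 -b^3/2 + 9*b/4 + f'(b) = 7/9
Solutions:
 f(b) = C1 + b^4/8 - 9*b^2/8 + 7*b/9


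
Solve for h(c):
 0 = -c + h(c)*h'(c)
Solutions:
 h(c) = -sqrt(C1 + c^2)
 h(c) = sqrt(C1 + c^2)


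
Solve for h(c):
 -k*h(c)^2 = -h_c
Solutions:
 h(c) = -1/(C1 + c*k)


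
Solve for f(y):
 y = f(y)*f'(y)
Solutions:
 f(y) = -sqrt(C1 + y^2)
 f(y) = sqrt(C1 + y^2)


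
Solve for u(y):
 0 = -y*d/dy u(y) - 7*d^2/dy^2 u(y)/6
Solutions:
 u(y) = C1 + C2*erf(sqrt(21)*y/7)


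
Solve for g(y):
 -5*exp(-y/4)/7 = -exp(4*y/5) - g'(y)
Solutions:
 g(y) = C1 - 5*exp(4*y/5)/4 - 20*exp(-y/4)/7


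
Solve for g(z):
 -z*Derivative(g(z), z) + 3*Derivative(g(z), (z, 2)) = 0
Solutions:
 g(z) = C1 + C2*erfi(sqrt(6)*z/6)


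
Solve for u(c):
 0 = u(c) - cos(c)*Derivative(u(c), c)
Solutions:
 u(c) = C1*sqrt(sin(c) + 1)/sqrt(sin(c) - 1)


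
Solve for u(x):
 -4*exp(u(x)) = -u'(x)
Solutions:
 u(x) = log(-1/(C1 + 4*x))


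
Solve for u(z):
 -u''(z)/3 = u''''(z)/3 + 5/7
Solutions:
 u(z) = C1 + C2*z + C3*sin(z) + C4*cos(z) - 15*z^2/14


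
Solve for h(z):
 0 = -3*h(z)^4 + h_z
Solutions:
 h(z) = (-1/(C1 + 9*z))^(1/3)
 h(z) = (-1/(C1 + 3*z))^(1/3)*(-3^(2/3) - 3*3^(1/6)*I)/6
 h(z) = (-1/(C1 + 3*z))^(1/3)*(-3^(2/3) + 3*3^(1/6)*I)/6


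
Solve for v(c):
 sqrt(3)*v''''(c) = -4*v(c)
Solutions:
 v(c) = (C1*sin(3^(7/8)*c/3) + C2*cos(3^(7/8)*c/3))*exp(-3^(7/8)*c/3) + (C3*sin(3^(7/8)*c/3) + C4*cos(3^(7/8)*c/3))*exp(3^(7/8)*c/3)


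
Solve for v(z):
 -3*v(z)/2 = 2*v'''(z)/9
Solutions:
 v(z) = C3*exp(-3*2^(1/3)*z/2) + (C1*sin(3*2^(1/3)*sqrt(3)*z/4) + C2*cos(3*2^(1/3)*sqrt(3)*z/4))*exp(3*2^(1/3)*z/4)


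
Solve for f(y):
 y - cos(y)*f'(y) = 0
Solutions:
 f(y) = C1 + Integral(y/cos(y), y)


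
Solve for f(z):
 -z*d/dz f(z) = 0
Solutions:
 f(z) = C1


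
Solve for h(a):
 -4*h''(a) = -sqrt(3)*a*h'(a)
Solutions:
 h(a) = C1 + C2*erfi(sqrt(2)*3^(1/4)*a/4)


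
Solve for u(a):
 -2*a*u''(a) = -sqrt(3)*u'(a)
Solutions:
 u(a) = C1 + C2*a^(sqrt(3)/2 + 1)


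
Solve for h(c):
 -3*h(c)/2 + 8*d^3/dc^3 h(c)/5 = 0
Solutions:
 h(c) = C3*exp(15^(1/3)*2^(2/3)*c/4) + (C1*sin(2^(2/3)*3^(5/6)*5^(1/3)*c/8) + C2*cos(2^(2/3)*3^(5/6)*5^(1/3)*c/8))*exp(-15^(1/3)*2^(2/3)*c/8)


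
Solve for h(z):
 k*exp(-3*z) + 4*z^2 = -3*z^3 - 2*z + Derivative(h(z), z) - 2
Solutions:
 h(z) = C1 - k*exp(-3*z)/3 + 3*z^4/4 + 4*z^3/3 + z^2 + 2*z


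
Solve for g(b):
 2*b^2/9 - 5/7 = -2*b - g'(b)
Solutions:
 g(b) = C1 - 2*b^3/27 - b^2 + 5*b/7


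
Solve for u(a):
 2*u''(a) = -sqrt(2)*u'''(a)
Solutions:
 u(a) = C1 + C2*a + C3*exp(-sqrt(2)*a)


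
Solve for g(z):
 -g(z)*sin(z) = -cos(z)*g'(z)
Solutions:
 g(z) = C1/cos(z)


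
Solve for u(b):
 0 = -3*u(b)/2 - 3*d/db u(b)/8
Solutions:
 u(b) = C1*exp(-4*b)


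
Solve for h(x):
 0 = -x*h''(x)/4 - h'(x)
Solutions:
 h(x) = C1 + C2/x^3


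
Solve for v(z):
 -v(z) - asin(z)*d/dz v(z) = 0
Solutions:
 v(z) = C1*exp(-Integral(1/asin(z), z))


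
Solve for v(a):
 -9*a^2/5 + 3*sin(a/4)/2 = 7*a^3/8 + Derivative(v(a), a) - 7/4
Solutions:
 v(a) = C1 - 7*a^4/32 - 3*a^3/5 + 7*a/4 - 6*cos(a/4)


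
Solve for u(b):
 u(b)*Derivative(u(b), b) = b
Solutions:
 u(b) = -sqrt(C1 + b^2)
 u(b) = sqrt(C1 + b^2)


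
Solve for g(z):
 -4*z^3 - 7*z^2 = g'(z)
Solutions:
 g(z) = C1 - z^4 - 7*z^3/3


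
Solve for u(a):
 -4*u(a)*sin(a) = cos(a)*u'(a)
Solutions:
 u(a) = C1*cos(a)^4


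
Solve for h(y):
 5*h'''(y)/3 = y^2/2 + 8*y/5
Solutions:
 h(y) = C1 + C2*y + C3*y^2 + y^5/200 + y^4/25


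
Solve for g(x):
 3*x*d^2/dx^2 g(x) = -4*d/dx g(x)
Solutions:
 g(x) = C1 + C2/x^(1/3)


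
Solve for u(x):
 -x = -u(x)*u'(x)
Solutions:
 u(x) = -sqrt(C1 + x^2)
 u(x) = sqrt(C1 + x^2)


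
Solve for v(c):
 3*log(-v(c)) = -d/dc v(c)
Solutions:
 -li(-v(c)) = C1 - 3*c


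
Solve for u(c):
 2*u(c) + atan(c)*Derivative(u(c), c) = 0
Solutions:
 u(c) = C1*exp(-2*Integral(1/atan(c), c))


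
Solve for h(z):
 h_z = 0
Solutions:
 h(z) = C1


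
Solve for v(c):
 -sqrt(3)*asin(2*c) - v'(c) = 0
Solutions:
 v(c) = C1 - sqrt(3)*(c*asin(2*c) + sqrt(1 - 4*c^2)/2)


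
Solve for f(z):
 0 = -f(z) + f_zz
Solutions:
 f(z) = C1*exp(-z) + C2*exp(z)


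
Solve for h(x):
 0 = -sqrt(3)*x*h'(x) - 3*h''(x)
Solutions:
 h(x) = C1 + C2*erf(sqrt(2)*3^(3/4)*x/6)


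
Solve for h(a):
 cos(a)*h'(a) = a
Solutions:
 h(a) = C1 + Integral(a/cos(a), a)


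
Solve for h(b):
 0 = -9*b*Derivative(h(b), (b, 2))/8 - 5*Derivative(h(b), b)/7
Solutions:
 h(b) = C1 + C2*b^(23/63)


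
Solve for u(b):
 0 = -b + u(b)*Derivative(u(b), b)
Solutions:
 u(b) = -sqrt(C1 + b^2)
 u(b) = sqrt(C1 + b^2)


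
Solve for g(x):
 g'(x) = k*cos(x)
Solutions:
 g(x) = C1 + k*sin(x)


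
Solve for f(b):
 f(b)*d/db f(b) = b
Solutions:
 f(b) = -sqrt(C1 + b^2)
 f(b) = sqrt(C1 + b^2)


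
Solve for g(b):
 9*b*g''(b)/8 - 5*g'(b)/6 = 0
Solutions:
 g(b) = C1 + C2*b^(47/27)


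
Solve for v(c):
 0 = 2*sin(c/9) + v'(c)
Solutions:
 v(c) = C1 + 18*cos(c/9)


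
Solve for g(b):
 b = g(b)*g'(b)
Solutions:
 g(b) = -sqrt(C1 + b^2)
 g(b) = sqrt(C1 + b^2)


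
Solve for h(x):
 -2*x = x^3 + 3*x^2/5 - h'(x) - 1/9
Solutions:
 h(x) = C1 + x^4/4 + x^3/5 + x^2 - x/9


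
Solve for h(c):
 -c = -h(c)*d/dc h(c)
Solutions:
 h(c) = -sqrt(C1 + c^2)
 h(c) = sqrt(C1 + c^2)


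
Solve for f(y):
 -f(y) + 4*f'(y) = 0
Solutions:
 f(y) = C1*exp(y/4)


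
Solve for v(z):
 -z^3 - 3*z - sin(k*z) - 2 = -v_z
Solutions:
 v(z) = C1 + z^4/4 + 3*z^2/2 + 2*z - cos(k*z)/k


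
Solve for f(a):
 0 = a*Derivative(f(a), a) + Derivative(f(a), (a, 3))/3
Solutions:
 f(a) = C1 + Integral(C2*airyai(-3^(1/3)*a) + C3*airybi(-3^(1/3)*a), a)


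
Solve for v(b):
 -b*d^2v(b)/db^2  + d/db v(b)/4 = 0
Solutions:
 v(b) = C1 + C2*b^(5/4)


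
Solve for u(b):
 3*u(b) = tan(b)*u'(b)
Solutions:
 u(b) = C1*sin(b)^3


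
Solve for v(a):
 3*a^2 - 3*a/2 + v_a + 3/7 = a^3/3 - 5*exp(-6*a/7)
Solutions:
 v(a) = C1 + a^4/12 - a^3 + 3*a^2/4 - 3*a/7 + 35*exp(-6*a/7)/6


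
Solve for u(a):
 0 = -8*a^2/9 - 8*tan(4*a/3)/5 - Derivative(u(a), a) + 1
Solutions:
 u(a) = C1 - 8*a^3/27 + a + 6*log(cos(4*a/3))/5


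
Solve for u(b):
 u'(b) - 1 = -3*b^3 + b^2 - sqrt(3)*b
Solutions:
 u(b) = C1 - 3*b^4/4 + b^3/3 - sqrt(3)*b^2/2 + b


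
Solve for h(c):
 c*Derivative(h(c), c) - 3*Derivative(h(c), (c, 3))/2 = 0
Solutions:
 h(c) = C1 + Integral(C2*airyai(2^(1/3)*3^(2/3)*c/3) + C3*airybi(2^(1/3)*3^(2/3)*c/3), c)


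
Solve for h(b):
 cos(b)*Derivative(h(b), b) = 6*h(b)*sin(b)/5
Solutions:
 h(b) = C1/cos(b)^(6/5)


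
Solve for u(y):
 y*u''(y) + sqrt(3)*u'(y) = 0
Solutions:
 u(y) = C1 + C2*y^(1 - sqrt(3))


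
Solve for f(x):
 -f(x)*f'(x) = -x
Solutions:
 f(x) = -sqrt(C1 + x^2)
 f(x) = sqrt(C1 + x^2)


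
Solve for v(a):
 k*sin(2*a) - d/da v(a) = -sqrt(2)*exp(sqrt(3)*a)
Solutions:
 v(a) = C1 - k*cos(2*a)/2 + sqrt(6)*exp(sqrt(3)*a)/3


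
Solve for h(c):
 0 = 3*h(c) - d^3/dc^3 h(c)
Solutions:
 h(c) = C3*exp(3^(1/3)*c) + (C1*sin(3^(5/6)*c/2) + C2*cos(3^(5/6)*c/2))*exp(-3^(1/3)*c/2)


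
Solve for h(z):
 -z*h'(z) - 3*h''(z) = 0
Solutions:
 h(z) = C1 + C2*erf(sqrt(6)*z/6)


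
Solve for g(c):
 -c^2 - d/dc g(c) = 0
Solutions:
 g(c) = C1 - c^3/3


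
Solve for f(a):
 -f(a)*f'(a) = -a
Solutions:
 f(a) = -sqrt(C1 + a^2)
 f(a) = sqrt(C1 + a^2)


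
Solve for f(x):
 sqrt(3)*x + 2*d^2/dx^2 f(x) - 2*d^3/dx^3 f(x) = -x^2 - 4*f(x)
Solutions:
 f(x) = C1*exp(x*(-(3*sqrt(87) + 28)^(1/3) - 1/(3*sqrt(87) + 28)^(1/3) + 2)/6)*sin(sqrt(3)*x*(-(3*sqrt(87) + 28)^(1/3) + (3*sqrt(87) + 28)^(-1/3))/6) + C2*exp(x*(-(3*sqrt(87) + 28)^(1/3) - 1/(3*sqrt(87) + 28)^(1/3) + 2)/6)*cos(sqrt(3)*x*(-(3*sqrt(87) + 28)^(1/3) + (3*sqrt(87) + 28)^(-1/3))/6) + C3*exp(x*((3*sqrt(87) + 28)^(-1/3) + 1 + (3*sqrt(87) + 28)^(1/3))/3) - x^2/4 - sqrt(3)*x/4 + 1/4


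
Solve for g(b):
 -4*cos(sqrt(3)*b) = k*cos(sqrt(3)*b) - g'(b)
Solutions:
 g(b) = C1 + sqrt(3)*k*sin(sqrt(3)*b)/3 + 4*sqrt(3)*sin(sqrt(3)*b)/3


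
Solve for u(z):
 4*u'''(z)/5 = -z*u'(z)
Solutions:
 u(z) = C1 + Integral(C2*airyai(-10^(1/3)*z/2) + C3*airybi(-10^(1/3)*z/2), z)
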